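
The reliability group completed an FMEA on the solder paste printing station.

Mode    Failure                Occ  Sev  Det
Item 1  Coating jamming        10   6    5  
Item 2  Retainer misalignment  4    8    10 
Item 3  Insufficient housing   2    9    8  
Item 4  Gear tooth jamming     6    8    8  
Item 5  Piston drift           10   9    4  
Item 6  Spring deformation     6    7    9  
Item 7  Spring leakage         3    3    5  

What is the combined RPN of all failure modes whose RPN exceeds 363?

762

RPN = Severity × Occurrence × Detection:
  Item 1: 6 × 10 × 5 = 300
  Item 2: 8 × 4 × 10 = 320
  Item 3: 9 × 2 × 8 = 144
  Item 4: 8 × 6 × 8 = 384
  Item 5: 9 × 10 × 4 = 360
  Item 6: 7 × 6 × 9 = 378
  Item 7: 3 × 3 × 5 = 45
RPN > 363: Item 4 (384), Item 6 (378).
Sum: 384 + 378 = 762.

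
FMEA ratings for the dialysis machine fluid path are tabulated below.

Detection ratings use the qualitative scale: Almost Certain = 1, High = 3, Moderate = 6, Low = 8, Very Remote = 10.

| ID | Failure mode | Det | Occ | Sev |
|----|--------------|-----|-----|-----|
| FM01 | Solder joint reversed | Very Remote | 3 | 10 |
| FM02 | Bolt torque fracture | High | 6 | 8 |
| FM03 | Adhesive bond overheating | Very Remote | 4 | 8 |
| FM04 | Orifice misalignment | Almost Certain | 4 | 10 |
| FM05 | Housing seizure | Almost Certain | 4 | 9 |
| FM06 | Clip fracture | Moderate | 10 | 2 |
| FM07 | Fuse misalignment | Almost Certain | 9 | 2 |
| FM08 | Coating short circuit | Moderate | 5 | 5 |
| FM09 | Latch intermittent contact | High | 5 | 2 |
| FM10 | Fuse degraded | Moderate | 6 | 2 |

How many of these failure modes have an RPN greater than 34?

8

RPN = Severity × Occurrence × Detection:
  FM01: 10 × 3 × 10 = 300
  FM02: 8 × 6 × 3 = 144
  FM03: 8 × 4 × 10 = 320
  FM04: 10 × 4 × 1 = 40
  FM05: 9 × 4 × 1 = 36
  FM06: 2 × 10 × 6 = 120
  FM07: 2 × 9 × 1 = 18
  FM08: 5 × 5 × 6 = 150
  FM09: 2 × 5 × 3 = 30
  FM10: 2 × 6 × 6 = 72
Modes with RPN > 34: FM01 (300), FM02 (144), FM03 (320), FM04 (40), FM05 (36), FM06 (120), FM08 (150), FM10 (72) → 8.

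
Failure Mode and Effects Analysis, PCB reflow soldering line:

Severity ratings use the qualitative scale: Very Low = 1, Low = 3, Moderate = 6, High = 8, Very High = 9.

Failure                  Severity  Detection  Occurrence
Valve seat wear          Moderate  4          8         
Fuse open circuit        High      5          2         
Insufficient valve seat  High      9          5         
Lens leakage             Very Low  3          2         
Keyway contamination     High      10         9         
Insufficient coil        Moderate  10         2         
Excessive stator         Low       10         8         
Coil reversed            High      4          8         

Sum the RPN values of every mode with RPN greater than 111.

1888

RPN = Severity × Occurrence × Detection:
  Valve seat wear: 6 × 8 × 4 = 192
  Fuse open circuit: 8 × 2 × 5 = 80
  Insufficient valve seat: 8 × 5 × 9 = 360
  Lens leakage: 1 × 2 × 3 = 6
  Keyway contamination: 8 × 9 × 10 = 720
  Insufficient coil: 6 × 2 × 10 = 120
  Excessive stator: 3 × 8 × 10 = 240
  Coil reversed: 8 × 8 × 4 = 256
RPN > 111: Valve seat wear (192), Insufficient valve seat (360), Keyway contamination (720), Insufficient coil (120), Excessive stator (240), Coil reversed (256).
Sum: 192 + 360 + 720 + 120 + 240 + 256 = 1888.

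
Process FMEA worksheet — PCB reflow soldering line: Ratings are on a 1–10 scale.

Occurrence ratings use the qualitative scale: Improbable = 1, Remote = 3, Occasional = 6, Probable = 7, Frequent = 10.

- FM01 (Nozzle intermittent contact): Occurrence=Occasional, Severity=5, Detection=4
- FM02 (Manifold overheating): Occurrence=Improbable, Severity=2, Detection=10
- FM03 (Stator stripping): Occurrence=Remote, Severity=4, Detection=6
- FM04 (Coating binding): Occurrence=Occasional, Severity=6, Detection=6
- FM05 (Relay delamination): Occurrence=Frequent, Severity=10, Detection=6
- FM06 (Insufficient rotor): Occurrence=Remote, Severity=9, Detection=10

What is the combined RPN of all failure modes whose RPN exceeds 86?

1206

RPN = Severity × Occurrence × Detection:
  FM01: 5 × 6 × 4 = 120
  FM02: 2 × 1 × 10 = 20
  FM03: 4 × 3 × 6 = 72
  FM04: 6 × 6 × 6 = 216
  FM05: 10 × 10 × 6 = 600
  FM06: 9 × 3 × 10 = 270
RPN > 86: FM01 (120), FM04 (216), FM05 (600), FM06 (270).
Sum: 120 + 216 + 600 + 270 = 1206.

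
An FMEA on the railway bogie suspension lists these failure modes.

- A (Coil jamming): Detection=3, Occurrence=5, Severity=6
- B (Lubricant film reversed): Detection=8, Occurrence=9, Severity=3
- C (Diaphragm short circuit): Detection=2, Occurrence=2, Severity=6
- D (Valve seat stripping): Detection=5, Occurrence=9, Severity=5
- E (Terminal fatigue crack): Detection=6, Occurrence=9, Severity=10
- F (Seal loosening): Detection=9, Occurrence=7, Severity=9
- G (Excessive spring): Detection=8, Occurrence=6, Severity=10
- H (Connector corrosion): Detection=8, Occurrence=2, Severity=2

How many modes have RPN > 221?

4

RPN = Severity × Occurrence × Detection:
  A: 6 × 5 × 3 = 90
  B: 3 × 9 × 8 = 216
  C: 6 × 2 × 2 = 24
  D: 5 × 9 × 5 = 225
  E: 10 × 9 × 6 = 540
  F: 9 × 7 × 9 = 567
  G: 10 × 6 × 8 = 480
  H: 2 × 2 × 8 = 32
Modes with RPN > 221: D (225), E (540), F (567), G (480) → 4.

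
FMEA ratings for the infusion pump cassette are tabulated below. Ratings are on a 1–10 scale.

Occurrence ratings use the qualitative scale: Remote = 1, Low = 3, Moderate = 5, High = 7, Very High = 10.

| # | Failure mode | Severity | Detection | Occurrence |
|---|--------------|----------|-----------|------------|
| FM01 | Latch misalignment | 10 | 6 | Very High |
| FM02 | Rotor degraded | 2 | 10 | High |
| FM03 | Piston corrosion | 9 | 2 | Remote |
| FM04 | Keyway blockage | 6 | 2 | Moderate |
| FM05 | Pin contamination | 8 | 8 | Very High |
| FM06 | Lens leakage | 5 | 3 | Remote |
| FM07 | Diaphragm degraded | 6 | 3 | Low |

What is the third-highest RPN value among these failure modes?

140

RPN = Severity × Occurrence × Detection:
  FM01: 10 × 10 × 6 = 600
  FM02: 2 × 7 × 10 = 140
  FM03: 9 × 1 × 2 = 18
  FM04: 6 × 5 × 2 = 60
  FM05: 8 × 10 × 8 = 640
  FM06: 5 × 1 × 3 = 15
  FM07: 6 × 3 × 3 = 54
Sorted descending: 640, 600, 140, 60, 54, 18, 15.
The third-highest RPN is 140 (FM02).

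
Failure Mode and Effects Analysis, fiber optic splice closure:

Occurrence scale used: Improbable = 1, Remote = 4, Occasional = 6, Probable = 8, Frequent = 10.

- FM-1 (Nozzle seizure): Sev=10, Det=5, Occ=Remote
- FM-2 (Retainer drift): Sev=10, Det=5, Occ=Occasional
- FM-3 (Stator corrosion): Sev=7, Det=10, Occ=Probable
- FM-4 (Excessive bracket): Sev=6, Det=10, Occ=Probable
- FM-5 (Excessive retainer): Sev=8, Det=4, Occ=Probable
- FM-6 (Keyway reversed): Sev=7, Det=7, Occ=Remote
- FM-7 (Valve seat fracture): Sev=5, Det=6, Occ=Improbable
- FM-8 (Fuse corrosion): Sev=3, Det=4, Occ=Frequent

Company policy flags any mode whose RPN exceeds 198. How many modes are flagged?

5

RPN = Severity × Occurrence × Detection:
  FM-1: 10 × 4 × 5 = 200
  FM-2: 10 × 6 × 5 = 300
  FM-3: 7 × 8 × 10 = 560
  FM-4: 6 × 8 × 10 = 480
  FM-5: 8 × 8 × 4 = 256
  FM-6: 7 × 4 × 7 = 196
  FM-7: 5 × 1 × 6 = 30
  FM-8: 3 × 10 × 4 = 120
Modes with RPN > 198: FM-1 (200), FM-2 (300), FM-3 (560), FM-4 (480), FM-5 (256) → 5.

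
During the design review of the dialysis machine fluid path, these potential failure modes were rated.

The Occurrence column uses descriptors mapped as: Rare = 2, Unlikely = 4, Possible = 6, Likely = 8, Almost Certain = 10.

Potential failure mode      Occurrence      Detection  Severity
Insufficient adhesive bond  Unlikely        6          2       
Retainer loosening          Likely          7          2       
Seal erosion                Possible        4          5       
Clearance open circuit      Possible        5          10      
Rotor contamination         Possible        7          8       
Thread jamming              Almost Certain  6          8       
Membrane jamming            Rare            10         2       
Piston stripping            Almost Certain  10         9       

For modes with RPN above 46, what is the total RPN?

2296

RPN = Severity × Occurrence × Detection:
  Insufficient adhesive bond: 2 × 4 × 6 = 48
  Retainer loosening: 2 × 8 × 7 = 112
  Seal erosion: 5 × 6 × 4 = 120
  Clearance open circuit: 10 × 6 × 5 = 300
  Rotor contamination: 8 × 6 × 7 = 336
  Thread jamming: 8 × 10 × 6 = 480
  Membrane jamming: 2 × 2 × 10 = 40
  Piston stripping: 9 × 10 × 10 = 900
RPN > 46: Insufficient adhesive bond (48), Retainer loosening (112), Seal erosion (120), Clearance open circuit (300), Rotor contamination (336), Thread jamming (480), Piston stripping (900).
Sum: 48 + 112 + 120 + 300 + 336 + 480 + 900 = 2296.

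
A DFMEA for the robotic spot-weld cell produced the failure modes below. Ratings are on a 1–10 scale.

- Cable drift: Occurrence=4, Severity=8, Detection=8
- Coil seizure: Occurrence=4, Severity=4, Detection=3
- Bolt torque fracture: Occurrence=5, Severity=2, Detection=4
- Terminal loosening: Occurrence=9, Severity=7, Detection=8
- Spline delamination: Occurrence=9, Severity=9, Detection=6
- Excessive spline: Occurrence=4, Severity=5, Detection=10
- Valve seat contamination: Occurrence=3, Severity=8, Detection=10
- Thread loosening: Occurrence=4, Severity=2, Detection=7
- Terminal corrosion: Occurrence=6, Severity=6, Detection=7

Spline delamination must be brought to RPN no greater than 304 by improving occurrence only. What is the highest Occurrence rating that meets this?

Spline delamination: S=9, O=9, D=6 → current RPN = 486.
Fixed product = 54. Need 54 × O ≤ 304, so O ≤ 304/54 = 5.63.
Maximum integer Occurrence rating = 5 (gives RPN 270; O=6 would give 324 > 304).

5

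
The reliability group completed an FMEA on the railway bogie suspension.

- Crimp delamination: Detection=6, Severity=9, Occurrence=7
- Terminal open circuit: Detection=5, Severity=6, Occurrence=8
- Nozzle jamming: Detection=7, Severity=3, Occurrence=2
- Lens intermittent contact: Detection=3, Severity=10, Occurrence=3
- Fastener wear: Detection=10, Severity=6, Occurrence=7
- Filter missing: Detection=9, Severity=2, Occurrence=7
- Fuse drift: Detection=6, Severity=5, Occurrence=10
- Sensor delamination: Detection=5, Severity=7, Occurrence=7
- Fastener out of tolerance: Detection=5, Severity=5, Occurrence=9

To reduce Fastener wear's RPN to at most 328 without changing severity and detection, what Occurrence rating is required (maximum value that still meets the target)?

Fastener wear: S=6, O=7, D=10 → current RPN = 420.
Fixed product = 60. Need 60 × O ≤ 328, so O ≤ 328/60 = 5.47.
Maximum integer Occurrence rating = 5 (gives RPN 300; O=6 would give 360 > 328).

5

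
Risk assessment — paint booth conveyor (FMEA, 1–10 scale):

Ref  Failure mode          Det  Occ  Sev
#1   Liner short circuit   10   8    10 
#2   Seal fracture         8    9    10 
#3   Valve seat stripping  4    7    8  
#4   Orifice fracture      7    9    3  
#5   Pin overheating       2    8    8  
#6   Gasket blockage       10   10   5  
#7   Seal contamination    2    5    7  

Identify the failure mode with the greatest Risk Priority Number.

#1

RPN = Severity × Occurrence × Detection:
  #1: 10 × 8 × 10 = 800
  #2: 10 × 9 × 8 = 720
  #3: 8 × 7 × 4 = 224
  #4: 3 × 9 × 7 = 189
  #5: 8 × 8 × 2 = 128
  #6: 5 × 10 × 10 = 500
  #7: 7 × 5 × 2 = 70
Highest RPN is 800 → #1.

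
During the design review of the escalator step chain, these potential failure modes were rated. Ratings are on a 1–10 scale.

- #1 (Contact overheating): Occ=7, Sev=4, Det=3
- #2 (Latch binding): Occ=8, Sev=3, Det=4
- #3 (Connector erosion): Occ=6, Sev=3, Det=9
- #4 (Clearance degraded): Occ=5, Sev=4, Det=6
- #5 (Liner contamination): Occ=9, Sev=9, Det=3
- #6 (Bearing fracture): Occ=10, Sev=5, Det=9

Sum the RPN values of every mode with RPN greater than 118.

RPN = Severity × Occurrence × Detection:
  #1: 4 × 7 × 3 = 84
  #2: 3 × 8 × 4 = 96
  #3: 3 × 6 × 9 = 162
  #4: 4 × 5 × 6 = 120
  #5: 9 × 9 × 3 = 243
  #6: 5 × 10 × 9 = 450
RPN > 118: #3 (162), #4 (120), #5 (243), #6 (450).
Sum: 162 + 120 + 243 + 450 = 975.

975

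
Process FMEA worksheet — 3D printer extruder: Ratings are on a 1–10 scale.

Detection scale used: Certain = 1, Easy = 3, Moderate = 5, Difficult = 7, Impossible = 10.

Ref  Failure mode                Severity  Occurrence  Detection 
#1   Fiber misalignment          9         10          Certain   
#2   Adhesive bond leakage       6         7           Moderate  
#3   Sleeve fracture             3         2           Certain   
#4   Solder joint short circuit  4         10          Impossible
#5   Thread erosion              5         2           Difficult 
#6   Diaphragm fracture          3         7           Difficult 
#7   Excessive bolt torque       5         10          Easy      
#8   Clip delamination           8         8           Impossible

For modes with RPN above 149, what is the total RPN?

RPN = Severity × Occurrence × Detection:
  #1: 9 × 10 × 1 = 90
  #2: 6 × 7 × 5 = 210
  #3: 3 × 2 × 1 = 6
  #4: 4 × 10 × 10 = 400
  #5: 5 × 2 × 7 = 70
  #6: 3 × 7 × 7 = 147
  #7: 5 × 10 × 3 = 150
  #8: 8 × 8 × 10 = 640
RPN > 149: #2 (210), #4 (400), #7 (150), #8 (640).
Sum: 210 + 400 + 150 + 640 = 1400.

1400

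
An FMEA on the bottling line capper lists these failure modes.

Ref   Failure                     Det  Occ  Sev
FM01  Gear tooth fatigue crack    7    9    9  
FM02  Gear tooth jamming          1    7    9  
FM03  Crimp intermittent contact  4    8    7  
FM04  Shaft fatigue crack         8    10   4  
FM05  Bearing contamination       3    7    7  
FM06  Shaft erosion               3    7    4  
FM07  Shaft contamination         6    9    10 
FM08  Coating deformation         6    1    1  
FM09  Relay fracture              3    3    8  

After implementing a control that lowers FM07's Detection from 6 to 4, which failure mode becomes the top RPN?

RPN = Severity × Occurrence × Detection:
  FM01: 9 × 9 × 7 = 567
  FM02: 9 × 7 × 1 = 63
  FM03: 7 × 8 × 4 = 224
  FM04: 4 × 10 × 8 = 320
  FM05: 7 × 7 × 3 = 147
  FM06: 4 × 7 × 3 = 84
  FM07: 10 × 9 × 6 = 540
  FM08: 1 × 1 × 6 = 6
  FM09: 8 × 3 × 3 = 72
After action: FM07 → 10 × 9 × 4 = 360.
Revised RPNs: FM01=567, FM07=360, FM04=320, FM03=224, FM05=147, FM06=84, FM09=72, FM02=63, FM08=6.
Highest is now FM01 (567).

FM01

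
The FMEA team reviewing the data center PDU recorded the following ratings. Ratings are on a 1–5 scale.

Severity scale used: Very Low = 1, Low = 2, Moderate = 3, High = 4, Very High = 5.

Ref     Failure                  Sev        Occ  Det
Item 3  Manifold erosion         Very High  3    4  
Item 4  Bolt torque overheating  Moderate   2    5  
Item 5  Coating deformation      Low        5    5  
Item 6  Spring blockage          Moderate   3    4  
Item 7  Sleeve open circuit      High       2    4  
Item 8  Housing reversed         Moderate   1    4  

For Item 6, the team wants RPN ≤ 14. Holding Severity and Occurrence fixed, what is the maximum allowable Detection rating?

Item 6: S=3, O=3, D=4 → current RPN = 36.
Fixed product = 9. Need 9 × D ≤ 14, so D ≤ 14/9 = 1.56.
Maximum integer Detection rating = 1 (gives RPN 9; D=2 would give 18 > 14).

1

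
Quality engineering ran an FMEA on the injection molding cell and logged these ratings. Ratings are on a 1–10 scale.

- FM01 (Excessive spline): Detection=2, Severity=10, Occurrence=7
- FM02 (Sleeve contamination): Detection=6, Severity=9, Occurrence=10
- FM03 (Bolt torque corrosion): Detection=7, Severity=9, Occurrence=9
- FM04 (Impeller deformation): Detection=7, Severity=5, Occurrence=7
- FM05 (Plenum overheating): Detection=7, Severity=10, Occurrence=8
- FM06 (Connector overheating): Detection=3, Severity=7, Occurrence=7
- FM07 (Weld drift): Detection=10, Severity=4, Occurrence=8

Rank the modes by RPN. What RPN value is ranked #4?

RPN = Severity × Occurrence × Detection:
  FM01: 10 × 7 × 2 = 140
  FM02: 9 × 10 × 6 = 540
  FM03: 9 × 9 × 7 = 567
  FM04: 5 × 7 × 7 = 245
  FM05: 10 × 8 × 7 = 560
  FM06: 7 × 7 × 3 = 147
  FM07: 4 × 8 × 10 = 320
Sorted descending: 567, 560, 540, 320, 245, 147, 140.
The fourth-highest RPN is 320 (FM07).

320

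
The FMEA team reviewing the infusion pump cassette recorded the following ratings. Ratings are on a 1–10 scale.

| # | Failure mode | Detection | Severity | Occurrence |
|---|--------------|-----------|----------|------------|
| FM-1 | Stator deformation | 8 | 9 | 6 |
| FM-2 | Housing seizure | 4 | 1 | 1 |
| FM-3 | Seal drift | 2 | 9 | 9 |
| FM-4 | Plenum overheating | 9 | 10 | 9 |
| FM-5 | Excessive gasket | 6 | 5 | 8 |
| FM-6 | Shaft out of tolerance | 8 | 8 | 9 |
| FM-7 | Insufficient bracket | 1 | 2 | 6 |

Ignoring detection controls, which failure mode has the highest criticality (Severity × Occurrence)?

FM-4

Criticality = Severity × Occurrence:
  FM-1: 9 × 6 = 54
  FM-2: 1 × 1 = 1
  FM-3: 9 × 9 = 81
  FM-4: 10 × 9 = 90
  FM-5: 5 × 8 = 40
  FM-6: 8 × 9 = 72
  FM-7: 2 × 6 = 12
Highest criticality is 90 → FM-4.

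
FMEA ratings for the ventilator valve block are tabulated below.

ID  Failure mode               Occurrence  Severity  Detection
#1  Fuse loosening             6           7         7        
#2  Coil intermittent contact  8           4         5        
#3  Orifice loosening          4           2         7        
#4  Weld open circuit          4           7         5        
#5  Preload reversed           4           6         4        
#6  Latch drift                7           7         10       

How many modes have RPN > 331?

1

RPN = Severity × Occurrence × Detection:
  #1: 7 × 6 × 7 = 294
  #2: 4 × 8 × 5 = 160
  #3: 2 × 4 × 7 = 56
  #4: 7 × 4 × 5 = 140
  #5: 6 × 4 × 4 = 96
  #6: 7 × 7 × 10 = 490
Modes with RPN > 331: #6 (490) → 1.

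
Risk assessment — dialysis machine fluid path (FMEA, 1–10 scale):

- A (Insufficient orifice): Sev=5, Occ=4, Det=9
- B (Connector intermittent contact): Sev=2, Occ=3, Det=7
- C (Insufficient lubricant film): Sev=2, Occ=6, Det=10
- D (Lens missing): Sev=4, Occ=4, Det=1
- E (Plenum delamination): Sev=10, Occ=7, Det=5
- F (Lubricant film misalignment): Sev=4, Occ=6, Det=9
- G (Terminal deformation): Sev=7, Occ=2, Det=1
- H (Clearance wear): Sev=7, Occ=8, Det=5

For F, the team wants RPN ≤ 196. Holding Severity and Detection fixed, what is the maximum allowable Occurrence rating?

F: S=4, O=6, D=9 → current RPN = 216.
Fixed product = 36. Need 36 × O ≤ 196, so O ≤ 196/36 = 5.44.
Maximum integer Occurrence rating = 5 (gives RPN 180; O=6 would give 216 > 196).

5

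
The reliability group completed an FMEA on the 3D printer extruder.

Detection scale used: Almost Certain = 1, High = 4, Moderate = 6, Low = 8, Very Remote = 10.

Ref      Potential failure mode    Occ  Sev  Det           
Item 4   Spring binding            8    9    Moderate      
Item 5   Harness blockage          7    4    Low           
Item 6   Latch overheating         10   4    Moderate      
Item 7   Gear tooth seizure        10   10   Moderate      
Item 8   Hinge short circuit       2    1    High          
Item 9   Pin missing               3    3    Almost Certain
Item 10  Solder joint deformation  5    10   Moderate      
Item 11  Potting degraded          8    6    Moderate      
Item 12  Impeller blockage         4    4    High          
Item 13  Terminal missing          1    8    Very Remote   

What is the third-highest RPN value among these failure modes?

300

RPN = Severity × Occurrence × Detection:
  Item 4: 9 × 8 × 6 = 432
  Item 5: 4 × 7 × 8 = 224
  Item 6: 4 × 10 × 6 = 240
  Item 7: 10 × 10 × 6 = 600
  Item 8: 1 × 2 × 4 = 8
  Item 9: 3 × 3 × 1 = 9
  Item 10: 10 × 5 × 6 = 300
  Item 11: 6 × 8 × 6 = 288
  Item 12: 4 × 4 × 4 = 64
  Item 13: 8 × 1 × 10 = 80
Sorted descending: 600, 432, 300, 288, 240, 224, 80, 64, 9, 8.
The third-highest RPN is 300 (Item 10).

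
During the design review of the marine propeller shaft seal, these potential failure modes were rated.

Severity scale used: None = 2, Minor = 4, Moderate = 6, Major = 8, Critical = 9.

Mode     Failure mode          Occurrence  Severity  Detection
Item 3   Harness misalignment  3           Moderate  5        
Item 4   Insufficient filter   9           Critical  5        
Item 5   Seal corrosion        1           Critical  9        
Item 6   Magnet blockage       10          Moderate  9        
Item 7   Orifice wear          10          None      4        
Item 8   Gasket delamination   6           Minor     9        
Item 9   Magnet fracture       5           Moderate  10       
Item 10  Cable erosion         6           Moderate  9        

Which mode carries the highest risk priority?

RPN = Severity × Occurrence × Detection:
  Item 3: 6 × 3 × 5 = 90
  Item 4: 9 × 9 × 5 = 405
  Item 5: 9 × 1 × 9 = 81
  Item 6: 6 × 10 × 9 = 540
  Item 7: 2 × 10 × 4 = 80
  Item 8: 4 × 6 × 9 = 216
  Item 9: 6 × 5 × 10 = 300
  Item 10: 6 × 6 × 9 = 324
Highest RPN is 540 → Item 6.

Item 6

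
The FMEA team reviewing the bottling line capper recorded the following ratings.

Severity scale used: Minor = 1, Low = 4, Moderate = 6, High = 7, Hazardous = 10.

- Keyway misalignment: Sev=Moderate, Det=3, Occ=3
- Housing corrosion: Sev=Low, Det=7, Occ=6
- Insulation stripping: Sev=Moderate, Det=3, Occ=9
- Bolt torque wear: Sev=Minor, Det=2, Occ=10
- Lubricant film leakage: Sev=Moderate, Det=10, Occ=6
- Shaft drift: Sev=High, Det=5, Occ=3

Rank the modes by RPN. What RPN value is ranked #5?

RPN = Severity × Occurrence × Detection:
  Keyway misalignment: 6 × 3 × 3 = 54
  Housing corrosion: 4 × 6 × 7 = 168
  Insulation stripping: 6 × 9 × 3 = 162
  Bolt torque wear: 1 × 10 × 2 = 20
  Lubricant film leakage: 6 × 6 × 10 = 360
  Shaft drift: 7 × 3 × 5 = 105
Sorted descending: 360, 168, 162, 105, 54, 20.
The fifth-highest RPN is 54 (Keyway misalignment).

54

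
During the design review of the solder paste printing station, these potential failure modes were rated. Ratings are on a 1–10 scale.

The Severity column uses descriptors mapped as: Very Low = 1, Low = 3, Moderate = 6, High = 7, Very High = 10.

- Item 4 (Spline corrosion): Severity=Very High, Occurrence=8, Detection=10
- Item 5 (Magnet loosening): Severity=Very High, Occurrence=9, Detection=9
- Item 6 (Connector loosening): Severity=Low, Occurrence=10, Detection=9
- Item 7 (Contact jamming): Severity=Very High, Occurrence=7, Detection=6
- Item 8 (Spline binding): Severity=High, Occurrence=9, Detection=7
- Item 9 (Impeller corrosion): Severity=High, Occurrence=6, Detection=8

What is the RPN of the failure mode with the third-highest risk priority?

RPN = Severity × Occurrence × Detection:
  Item 4: 10 × 8 × 10 = 800
  Item 5: 10 × 9 × 9 = 810
  Item 6: 3 × 10 × 9 = 270
  Item 7: 10 × 7 × 6 = 420
  Item 8: 7 × 9 × 7 = 441
  Item 9: 7 × 6 × 8 = 336
Sorted descending: 810, 800, 441, 420, 336, 270.
The third-highest RPN is 441 (Item 8).

441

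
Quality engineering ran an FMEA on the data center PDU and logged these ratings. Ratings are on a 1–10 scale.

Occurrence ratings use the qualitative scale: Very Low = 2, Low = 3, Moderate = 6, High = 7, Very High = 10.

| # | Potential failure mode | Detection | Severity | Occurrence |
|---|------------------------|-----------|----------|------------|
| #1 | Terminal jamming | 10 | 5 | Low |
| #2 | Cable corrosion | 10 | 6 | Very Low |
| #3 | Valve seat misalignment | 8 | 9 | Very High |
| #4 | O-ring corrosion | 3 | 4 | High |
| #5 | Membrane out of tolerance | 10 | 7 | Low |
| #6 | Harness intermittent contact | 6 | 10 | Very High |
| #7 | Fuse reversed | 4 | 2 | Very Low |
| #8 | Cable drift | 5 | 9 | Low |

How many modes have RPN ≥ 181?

RPN = Severity × Occurrence × Detection:
  #1: 5 × 3 × 10 = 150
  #2: 6 × 2 × 10 = 120
  #3: 9 × 10 × 8 = 720
  #4: 4 × 7 × 3 = 84
  #5: 7 × 3 × 10 = 210
  #6: 10 × 10 × 6 = 600
  #7: 2 × 2 × 4 = 16
  #8: 9 × 3 × 5 = 135
Modes with RPN ≥ 181: #3 (720), #5 (210), #6 (600) → 3.

3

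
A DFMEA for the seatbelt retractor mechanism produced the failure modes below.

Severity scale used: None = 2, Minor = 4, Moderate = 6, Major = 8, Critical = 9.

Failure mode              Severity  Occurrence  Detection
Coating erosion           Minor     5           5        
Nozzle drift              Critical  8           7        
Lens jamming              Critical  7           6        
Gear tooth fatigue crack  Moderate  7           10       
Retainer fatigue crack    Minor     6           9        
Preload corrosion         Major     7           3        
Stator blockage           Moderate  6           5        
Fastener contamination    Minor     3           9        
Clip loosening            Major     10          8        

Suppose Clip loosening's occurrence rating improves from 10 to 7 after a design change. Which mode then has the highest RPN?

Nozzle drift

RPN = Severity × Occurrence × Detection:
  Coating erosion: 4 × 5 × 5 = 100
  Nozzle drift: 9 × 8 × 7 = 504
  Lens jamming: 9 × 7 × 6 = 378
  Gear tooth fatigue crack: 6 × 7 × 10 = 420
  Retainer fatigue crack: 4 × 6 × 9 = 216
  Preload corrosion: 8 × 7 × 3 = 168
  Stator blockage: 6 × 6 × 5 = 180
  Fastener contamination: 4 × 3 × 9 = 108
  Clip loosening: 8 × 10 × 8 = 640
After action: Clip loosening → 8 × 7 × 8 = 448.
Revised RPNs: Nozzle drift=504, Clip loosening=448, Gear tooth fatigue crack=420, Lens jamming=378, Retainer fatigue crack=216, Stator blockage=180, Preload corrosion=168, Fastener contamination=108, Coating erosion=100.
Highest is now Nozzle drift (504).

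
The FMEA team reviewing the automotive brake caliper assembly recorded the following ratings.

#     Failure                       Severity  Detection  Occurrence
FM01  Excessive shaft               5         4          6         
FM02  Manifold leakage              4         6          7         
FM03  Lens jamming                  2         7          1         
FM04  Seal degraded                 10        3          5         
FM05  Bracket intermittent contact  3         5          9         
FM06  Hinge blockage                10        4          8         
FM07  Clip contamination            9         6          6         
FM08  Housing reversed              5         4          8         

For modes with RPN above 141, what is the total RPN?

RPN = Severity × Occurrence × Detection:
  FM01: 5 × 6 × 4 = 120
  FM02: 4 × 7 × 6 = 168
  FM03: 2 × 1 × 7 = 14
  FM04: 10 × 5 × 3 = 150
  FM05: 3 × 9 × 5 = 135
  FM06: 10 × 8 × 4 = 320
  FM07: 9 × 6 × 6 = 324
  FM08: 5 × 8 × 4 = 160
RPN > 141: FM02 (168), FM04 (150), FM06 (320), FM07 (324), FM08 (160).
Sum: 168 + 150 + 320 + 324 + 160 = 1122.

1122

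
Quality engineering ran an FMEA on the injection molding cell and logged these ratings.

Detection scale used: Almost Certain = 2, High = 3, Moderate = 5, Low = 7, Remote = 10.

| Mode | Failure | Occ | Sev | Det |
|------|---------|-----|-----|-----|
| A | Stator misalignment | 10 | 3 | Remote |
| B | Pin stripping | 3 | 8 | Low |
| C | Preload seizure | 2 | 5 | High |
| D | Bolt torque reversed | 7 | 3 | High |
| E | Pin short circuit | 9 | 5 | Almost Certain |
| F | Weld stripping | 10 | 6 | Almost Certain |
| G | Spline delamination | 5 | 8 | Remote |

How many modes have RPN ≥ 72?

5

RPN = Severity × Occurrence × Detection:
  A: 3 × 10 × 10 = 300
  B: 8 × 3 × 7 = 168
  C: 5 × 2 × 3 = 30
  D: 3 × 7 × 3 = 63
  E: 5 × 9 × 2 = 90
  F: 6 × 10 × 2 = 120
  G: 8 × 5 × 10 = 400
Modes with RPN ≥ 72: A (300), B (168), E (90), F (120), G (400) → 5.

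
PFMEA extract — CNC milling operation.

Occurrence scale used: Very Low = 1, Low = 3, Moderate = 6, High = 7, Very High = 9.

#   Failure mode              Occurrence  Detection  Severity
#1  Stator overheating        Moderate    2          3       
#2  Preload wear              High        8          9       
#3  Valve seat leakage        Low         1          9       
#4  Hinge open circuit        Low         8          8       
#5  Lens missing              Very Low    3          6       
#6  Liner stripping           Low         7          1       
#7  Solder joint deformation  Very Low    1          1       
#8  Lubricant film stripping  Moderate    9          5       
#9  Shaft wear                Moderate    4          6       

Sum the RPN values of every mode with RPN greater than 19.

RPN = Severity × Occurrence × Detection:
  #1: 3 × 6 × 2 = 36
  #2: 9 × 7 × 8 = 504
  #3: 9 × 3 × 1 = 27
  #4: 8 × 3 × 8 = 192
  #5: 6 × 1 × 3 = 18
  #6: 1 × 3 × 7 = 21
  #7: 1 × 1 × 1 = 1
  #8: 5 × 6 × 9 = 270
  #9: 6 × 6 × 4 = 144
RPN > 19: #1 (36), #2 (504), #3 (27), #4 (192), #6 (21), #8 (270), #9 (144).
Sum: 36 + 504 + 27 + 192 + 21 + 270 + 144 = 1194.

1194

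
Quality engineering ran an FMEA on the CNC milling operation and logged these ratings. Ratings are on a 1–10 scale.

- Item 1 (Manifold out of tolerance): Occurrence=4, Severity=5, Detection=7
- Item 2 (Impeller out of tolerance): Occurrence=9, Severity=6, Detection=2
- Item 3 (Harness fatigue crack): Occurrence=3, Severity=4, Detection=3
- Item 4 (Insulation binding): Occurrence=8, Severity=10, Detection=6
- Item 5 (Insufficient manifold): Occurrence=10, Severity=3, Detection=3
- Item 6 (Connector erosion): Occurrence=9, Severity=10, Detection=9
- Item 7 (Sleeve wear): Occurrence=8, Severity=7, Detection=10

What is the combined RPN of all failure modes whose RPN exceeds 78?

2188

RPN = Severity × Occurrence × Detection:
  Item 1: 5 × 4 × 7 = 140
  Item 2: 6 × 9 × 2 = 108
  Item 3: 4 × 3 × 3 = 36
  Item 4: 10 × 8 × 6 = 480
  Item 5: 3 × 10 × 3 = 90
  Item 6: 10 × 9 × 9 = 810
  Item 7: 7 × 8 × 10 = 560
RPN > 78: Item 1 (140), Item 2 (108), Item 4 (480), Item 5 (90), Item 6 (810), Item 7 (560).
Sum: 140 + 108 + 480 + 90 + 810 + 560 = 2188.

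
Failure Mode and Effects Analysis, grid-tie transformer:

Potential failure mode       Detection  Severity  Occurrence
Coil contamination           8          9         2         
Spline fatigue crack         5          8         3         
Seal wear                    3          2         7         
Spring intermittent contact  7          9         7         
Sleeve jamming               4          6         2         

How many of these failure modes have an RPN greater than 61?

RPN = Severity × Occurrence × Detection:
  Coil contamination: 9 × 2 × 8 = 144
  Spline fatigue crack: 8 × 3 × 5 = 120
  Seal wear: 2 × 7 × 3 = 42
  Spring intermittent contact: 9 × 7 × 7 = 441
  Sleeve jamming: 6 × 2 × 4 = 48
Modes with RPN > 61: Coil contamination (144), Spline fatigue crack (120), Spring intermittent contact (441) → 3.

3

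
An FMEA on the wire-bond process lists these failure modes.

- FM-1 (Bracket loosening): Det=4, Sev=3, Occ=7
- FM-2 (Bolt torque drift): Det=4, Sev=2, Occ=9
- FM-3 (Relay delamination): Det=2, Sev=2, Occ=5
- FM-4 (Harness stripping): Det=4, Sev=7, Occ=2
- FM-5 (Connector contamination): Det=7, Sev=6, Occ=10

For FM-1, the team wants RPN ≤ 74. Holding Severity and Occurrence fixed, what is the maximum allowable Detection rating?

3

FM-1: S=3, O=7, D=4 → current RPN = 84.
Fixed product = 21. Need 21 × D ≤ 74, so D ≤ 74/21 = 3.52.
Maximum integer Detection rating = 3 (gives RPN 63; D=4 would give 84 > 74).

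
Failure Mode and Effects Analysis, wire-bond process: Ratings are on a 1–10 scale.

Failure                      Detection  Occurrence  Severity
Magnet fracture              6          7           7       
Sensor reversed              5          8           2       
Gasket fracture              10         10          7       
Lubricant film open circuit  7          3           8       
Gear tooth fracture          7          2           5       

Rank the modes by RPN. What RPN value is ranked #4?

80

RPN = Severity × Occurrence × Detection:
  Magnet fracture: 7 × 7 × 6 = 294
  Sensor reversed: 2 × 8 × 5 = 80
  Gasket fracture: 7 × 10 × 10 = 700
  Lubricant film open circuit: 8 × 3 × 7 = 168
  Gear tooth fracture: 5 × 2 × 7 = 70
Sorted descending: 700, 294, 168, 80, 70.
The fourth-highest RPN is 80 (Sensor reversed).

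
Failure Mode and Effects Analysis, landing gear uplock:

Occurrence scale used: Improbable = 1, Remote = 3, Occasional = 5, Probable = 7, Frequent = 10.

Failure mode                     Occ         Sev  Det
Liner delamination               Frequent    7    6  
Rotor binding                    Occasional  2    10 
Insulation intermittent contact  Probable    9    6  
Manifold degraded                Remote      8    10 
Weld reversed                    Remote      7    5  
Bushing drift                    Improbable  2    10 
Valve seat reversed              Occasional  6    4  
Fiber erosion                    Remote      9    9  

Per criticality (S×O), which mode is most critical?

Liner delamination

Criticality = Severity × Occurrence:
  Liner delamination: 7 × 10 = 70
  Rotor binding: 2 × 5 = 10
  Insulation intermittent contact: 9 × 7 = 63
  Manifold degraded: 8 × 3 = 24
  Weld reversed: 7 × 3 = 21
  Bushing drift: 2 × 1 = 2
  Valve seat reversed: 6 × 5 = 30
  Fiber erosion: 9 × 3 = 27
Highest criticality is 70 → Liner delamination.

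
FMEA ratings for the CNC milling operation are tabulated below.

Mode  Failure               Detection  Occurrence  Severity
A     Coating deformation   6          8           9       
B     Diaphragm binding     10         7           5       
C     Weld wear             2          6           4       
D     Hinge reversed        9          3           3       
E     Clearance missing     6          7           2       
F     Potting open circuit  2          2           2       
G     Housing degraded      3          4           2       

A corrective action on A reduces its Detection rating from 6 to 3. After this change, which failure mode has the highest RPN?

RPN = Severity × Occurrence × Detection:
  A: 9 × 8 × 6 = 432
  B: 5 × 7 × 10 = 350
  C: 4 × 6 × 2 = 48
  D: 3 × 3 × 9 = 81
  E: 2 × 7 × 6 = 84
  F: 2 × 2 × 2 = 8
  G: 2 × 4 × 3 = 24
After action: A → 9 × 8 × 3 = 216.
Revised RPNs: B=350, A=216, E=84, D=81, C=48, G=24, F=8.
Highest is now B (350).

B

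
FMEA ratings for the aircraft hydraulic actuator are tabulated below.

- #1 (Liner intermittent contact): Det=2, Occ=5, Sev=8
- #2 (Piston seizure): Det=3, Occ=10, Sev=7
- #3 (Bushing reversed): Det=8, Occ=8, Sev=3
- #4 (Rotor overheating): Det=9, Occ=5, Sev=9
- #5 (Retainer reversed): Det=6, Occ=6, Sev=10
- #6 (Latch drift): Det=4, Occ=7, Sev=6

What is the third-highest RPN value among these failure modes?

RPN = Severity × Occurrence × Detection:
  #1: 8 × 5 × 2 = 80
  #2: 7 × 10 × 3 = 210
  #3: 3 × 8 × 8 = 192
  #4: 9 × 5 × 9 = 405
  #5: 10 × 6 × 6 = 360
  #6: 6 × 7 × 4 = 168
Sorted descending: 405, 360, 210, 192, 168, 80.
The third-highest RPN is 210 (#2).

210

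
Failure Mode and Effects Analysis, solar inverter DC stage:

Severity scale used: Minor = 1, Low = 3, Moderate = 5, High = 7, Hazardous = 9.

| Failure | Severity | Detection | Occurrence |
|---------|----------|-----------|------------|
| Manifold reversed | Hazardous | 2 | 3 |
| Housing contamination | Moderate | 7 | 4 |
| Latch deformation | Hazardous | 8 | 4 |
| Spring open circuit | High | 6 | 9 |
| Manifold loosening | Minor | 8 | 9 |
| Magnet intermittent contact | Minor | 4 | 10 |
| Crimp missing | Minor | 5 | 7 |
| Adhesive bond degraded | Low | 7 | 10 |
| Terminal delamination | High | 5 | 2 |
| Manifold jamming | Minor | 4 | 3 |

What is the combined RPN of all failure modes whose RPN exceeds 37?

RPN = Severity × Occurrence × Detection:
  Manifold reversed: 9 × 3 × 2 = 54
  Housing contamination: 5 × 4 × 7 = 140
  Latch deformation: 9 × 4 × 8 = 288
  Spring open circuit: 7 × 9 × 6 = 378
  Manifold loosening: 1 × 9 × 8 = 72
  Magnet intermittent contact: 1 × 10 × 4 = 40
  Crimp missing: 1 × 7 × 5 = 35
  Adhesive bond degraded: 3 × 10 × 7 = 210
  Terminal delamination: 7 × 2 × 5 = 70
  Manifold jamming: 1 × 3 × 4 = 12
RPN > 37: Manifold reversed (54), Housing contamination (140), Latch deformation (288), Spring open circuit (378), Manifold loosening (72), Magnet intermittent contact (40), Adhesive bond degraded (210), Terminal delamination (70).
Sum: 54 + 140 + 288 + 378 + 72 + 40 + 210 + 70 = 1252.

1252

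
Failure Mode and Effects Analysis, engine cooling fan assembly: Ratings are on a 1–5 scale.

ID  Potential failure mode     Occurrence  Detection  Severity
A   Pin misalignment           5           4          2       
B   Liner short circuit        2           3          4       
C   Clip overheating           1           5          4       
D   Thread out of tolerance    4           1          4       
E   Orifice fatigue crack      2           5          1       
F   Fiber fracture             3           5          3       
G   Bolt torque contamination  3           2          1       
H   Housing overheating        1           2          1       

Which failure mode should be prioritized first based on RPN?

RPN = Severity × Occurrence × Detection:
  A: 2 × 5 × 4 = 40
  B: 4 × 2 × 3 = 24
  C: 4 × 1 × 5 = 20
  D: 4 × 4 × 1 = 16
  E: 1 × 2 × 5 = 10
  F: 3 × 3 × 5 = 45
  G: 1 × 3 × 2 = 6
  H: 1 × 1 × 2 = 2
Highest RPN is 45 → F.

F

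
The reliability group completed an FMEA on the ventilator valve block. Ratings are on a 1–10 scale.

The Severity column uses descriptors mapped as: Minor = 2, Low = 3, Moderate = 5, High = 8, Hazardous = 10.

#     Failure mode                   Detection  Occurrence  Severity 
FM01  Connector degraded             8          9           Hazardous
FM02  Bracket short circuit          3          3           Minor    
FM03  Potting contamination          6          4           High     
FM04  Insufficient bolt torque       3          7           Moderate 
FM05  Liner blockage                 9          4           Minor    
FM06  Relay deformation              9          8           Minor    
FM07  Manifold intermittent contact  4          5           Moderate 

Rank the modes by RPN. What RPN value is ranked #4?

105

RPN = Severity × Occurrence × Detection:
  FM01: 10 × 9 × 8 = 720
  FM02: 2 × 3 × 3 = 18
  FM03: 8 × 4 × 6 = 192
  FM04: 5 × 7 × 3 = 105
  FM05: 2 × 4 × 9 = 72
  FM06: 2 × 8 × 9 = 144
  FM07: 5 × 5 × 4 = 100
Sorted descending: 720, 192, 144, 105, 100, 72, 18.
The fourth-highest RPN is 105 (FM04).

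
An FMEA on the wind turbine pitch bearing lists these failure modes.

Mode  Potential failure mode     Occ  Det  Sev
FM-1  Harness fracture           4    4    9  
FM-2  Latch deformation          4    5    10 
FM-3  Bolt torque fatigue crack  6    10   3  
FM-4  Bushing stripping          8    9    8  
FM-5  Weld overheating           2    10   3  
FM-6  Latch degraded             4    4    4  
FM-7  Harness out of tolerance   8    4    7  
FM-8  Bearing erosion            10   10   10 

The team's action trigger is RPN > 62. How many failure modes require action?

7

RPN = Severity × Occurrence × Detection:
  FM-1: 9 × 4 × 4 = 144
  FM-2: 10 × 4 × 5 = 200
  FM-3: 3 × 6 × 10 = 180
  FM-4: 8 × 8 × 9 = 576
  FM-5: 3 × 2 × 10 = 60
  FM-6: 4 × 4 × 4 = 64
  FM-7: 7 × 8 × 4 = 224
  FM-8: 10 × 10 × 10 = 1000
Modes with RPN > 62: FM-1 (144), FM-2 (200), FM-3 (180), FM-4 (576), FM-6 (64), FM-7 (224), FM-8 (1000) → 7.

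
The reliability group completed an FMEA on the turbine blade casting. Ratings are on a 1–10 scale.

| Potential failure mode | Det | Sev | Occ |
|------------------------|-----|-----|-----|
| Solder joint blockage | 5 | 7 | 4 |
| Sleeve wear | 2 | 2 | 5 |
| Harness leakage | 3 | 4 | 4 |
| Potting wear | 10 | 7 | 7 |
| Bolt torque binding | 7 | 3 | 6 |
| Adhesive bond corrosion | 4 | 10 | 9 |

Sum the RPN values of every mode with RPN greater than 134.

RPN = Severity × Occurrence × Detection:
  Solder joint blockage: 7 × 4 × 5 = 140
  Sleeve wear: 2 × 5 × 2 = 20
  Harness leakage: 4 × 4 × 3 = 48
  Potting wear: 7 × 7 × 10 = 490
  Bolt torque binding: 3 × 6 × 7 = 126
  Adhesive bond corrosion: 10 × 9 × 4 = 360
RPN > 134: Solder joint blockage (140), Potting wear (490), Adhesive bond corrosion (360).
Sum: 140 + 490 + 360 = 990.

990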